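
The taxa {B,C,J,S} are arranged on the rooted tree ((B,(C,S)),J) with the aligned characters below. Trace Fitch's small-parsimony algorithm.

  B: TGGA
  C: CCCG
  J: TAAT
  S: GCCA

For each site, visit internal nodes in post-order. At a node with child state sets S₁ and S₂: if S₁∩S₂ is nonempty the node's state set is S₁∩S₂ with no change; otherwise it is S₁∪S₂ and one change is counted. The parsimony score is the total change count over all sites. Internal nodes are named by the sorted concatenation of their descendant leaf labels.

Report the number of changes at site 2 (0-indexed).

2

[col 0] CS: children C:{C}, S:{G} ∪→ {C,G}; cost 1
[col 0] BCS: children B:{T}, CS:{C,G} ∪→ {C,G,T}; cost 1
[col 0] BCJS: children BCS:{C,G,T}, J:{T} ∩→ {T}; cost 0
[col 1] CS: children C:{C}, S:{C} ∩→ {C}; cost 0
[col 1] BCS: children B:{G}, CS:{C} ∪→ {C,G}; cost 1
[col 1] BCJS: children BCS:{C,G}, J:{A} ∪→ {A,C,G}; cost 1
[col 2] CS: children C:{C}, S:{C} ∩→ {C}; cost 0
[col 2] BCS: children B:{G}, CS:{C} ∪→ {C,G}; cost 1
[col 2] BCJS: children BCS:{C,G}, J:{A} ∪→ {A,C,G}; cost 1
[col 3] CS: children C:{G}, S:{A} ∪→ {A,G}; cost 1
[col 3] BCS: children B:{A}, CS:{A,G} ∩→ {A}; cost 0
[col 3] BCJS: children BCS:{A}, J:{T} ∪→ {A,T}; cost 1
per-site changes: [2, 2, 2, 2]; total = 8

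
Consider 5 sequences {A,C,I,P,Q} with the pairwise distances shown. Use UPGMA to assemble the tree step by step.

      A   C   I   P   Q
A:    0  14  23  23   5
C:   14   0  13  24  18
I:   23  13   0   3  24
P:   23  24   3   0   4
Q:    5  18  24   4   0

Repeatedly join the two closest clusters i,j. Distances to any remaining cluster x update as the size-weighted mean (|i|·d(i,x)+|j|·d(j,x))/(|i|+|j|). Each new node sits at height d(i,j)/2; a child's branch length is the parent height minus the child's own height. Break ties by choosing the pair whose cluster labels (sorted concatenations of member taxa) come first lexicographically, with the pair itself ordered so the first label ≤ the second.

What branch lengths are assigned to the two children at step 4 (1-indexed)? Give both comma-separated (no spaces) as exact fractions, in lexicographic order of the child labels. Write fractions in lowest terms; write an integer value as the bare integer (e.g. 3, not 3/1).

iteration 1: select I,P (d=3); attach at lengths (3/2, 3/2); label the merged cluster IP
  updated: d(A,IP)=23, d(C,IP)=37/2, d(IP,Q)=14
iteration 2: select A,Q (d=5); attach at lengths (5/2, 5/2); label the merged cluster AQ
  updated: d(AQ,C)=16, d(AQ,IP)=37/2
iteration 3: select AQ,C (d=16); attach at lengths (11/2, 8); label the merged cluster ACQ
  updated: d(ACQ,IP)=37/2
iteration 4: select ACQ,IP (d=37/2); attach at lengths (5/4, 31/4); label the merged cluster ACIPQ
final tree: (((A:5/2,Q:5/2):11/2,C:8):5/4,(I:3/2,P:3/2):31/4)
total length: 61/2

5/4,31/4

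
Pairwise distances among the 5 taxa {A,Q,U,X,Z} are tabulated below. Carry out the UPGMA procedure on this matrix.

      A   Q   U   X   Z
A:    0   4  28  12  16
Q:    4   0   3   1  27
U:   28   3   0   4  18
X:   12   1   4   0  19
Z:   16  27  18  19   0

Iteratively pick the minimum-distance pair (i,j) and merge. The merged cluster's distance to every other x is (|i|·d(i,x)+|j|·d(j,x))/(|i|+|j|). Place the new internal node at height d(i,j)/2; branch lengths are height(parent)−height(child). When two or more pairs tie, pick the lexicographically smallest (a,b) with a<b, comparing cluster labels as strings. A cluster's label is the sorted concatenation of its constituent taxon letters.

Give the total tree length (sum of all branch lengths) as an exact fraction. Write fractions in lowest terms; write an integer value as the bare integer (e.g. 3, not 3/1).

355/12

iteration 1: select Q,X (d=1); attach at lengths (1/2, 1/2); label the merged cluster QX
  updated: d(A,QX)=8, d(QX,U)=7/2, d(QX,Z)=23
iteration 2: select QX,U (d=7/2); attach at lengths (5/4, 7/4); label the merged cluster QUX
  updated: d(A,QUX)=44/3, d(QUX,Z)=64/3
iteration 3: select A,QUX (d=44/3); attach at lengths (22/3, 67/12); label the merged cluster AQUX
  updated: d(AQUX,Z)=20
iteration 4: select AQUX,Z (d=20); attach at lengths (8/3, 10); label the merged cluster AQUXZ
final tree: ((A:22/3,((Q:1/2,X:1/2):5/4,U:7/4):67/12):8/3,Z:10)
total length: 355/12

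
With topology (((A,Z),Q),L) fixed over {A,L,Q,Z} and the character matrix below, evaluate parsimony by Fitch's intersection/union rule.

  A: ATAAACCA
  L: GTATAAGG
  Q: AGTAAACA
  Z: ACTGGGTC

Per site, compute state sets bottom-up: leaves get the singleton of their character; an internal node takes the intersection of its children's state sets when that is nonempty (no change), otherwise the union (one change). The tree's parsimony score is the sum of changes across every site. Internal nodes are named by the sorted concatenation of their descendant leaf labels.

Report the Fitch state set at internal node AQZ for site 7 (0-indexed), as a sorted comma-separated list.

A

site 0, node AZ: A={A} ∩ Z={A} → {A} (+0)
site 0, node AQZ: AZ={A} ∩ Q={A} → {A} (+0)
site 0, node ALQZ: AQZ={A} ∪ L={G} → {A,G} (+1)
site 1, node AZ: A={T} ∪ Z={C} → {C,T} (+1)
site 1, node AQZ: AZ={C,T} ∪ Q={G} → {C,G,T} (+1)
site 1, node ALQZ: AQZ={C,G,T} ∩ L={T} → {T} (+0)
site 2, node AZ: A={A} ∪ Z={T} → {A,T} (+1)
site 2, node AQZ: AZ={A,T} ∩ Q={T} → {T} (+0)
site 2, node ALQZ: AQZ={T} ∪ L={A} → {A,T} (+1)
site 3, node AZ: A={A} ∪ Z={G} → {A,G} (+1)
site 3, node AQZ: AZ={A,G} ∩ Q={A} → {A} (+0)
site 3, node ALQZ: AQZ={A} ∪ L={T} → {A,T} (+1)
site 4, node AZ: A={A} ∪ Z={G} → {A,G} (+1)
site 4, node AQZ: AZ={A,G} ∩ Q={A} → {A} (+0)
site 4, node ALQZ: AQZ={A} ∩ L={A} → {A} (+0)
site 5, node AZ: A={C} ∪ Z={G} → {C,G} (+1)
site 5, node AQZ: AZ={C,G} ∪ Q={A} → {A,C,G} (+1)
site 5, node ALQZ: AQZ={A,C,G} ∩ L={A} → {A} (+0)
site 6, node AZ: A={C} ∪ Z={T} → {C,T} (+1)
site 6, node AQZ: AZ={C,T} ∩ Q={C} → {C} (+0)
site 6, node ALQZ: AQZ={C} ∪ L={G} → {C,G} (+1)
site 7, node AZ: A={A} ∪ Z={C} → {A,C} (+1)
site 7, node AQZ: AZ={A,C} ∩ Q={A} → {A} (+0)
site 7, node ALQZ: AQZ={A} ∪ L={G} → {A,G} (+1)
per-site changes: [1, 2, 2, 2, 1, 2, 2, 2]; total = 14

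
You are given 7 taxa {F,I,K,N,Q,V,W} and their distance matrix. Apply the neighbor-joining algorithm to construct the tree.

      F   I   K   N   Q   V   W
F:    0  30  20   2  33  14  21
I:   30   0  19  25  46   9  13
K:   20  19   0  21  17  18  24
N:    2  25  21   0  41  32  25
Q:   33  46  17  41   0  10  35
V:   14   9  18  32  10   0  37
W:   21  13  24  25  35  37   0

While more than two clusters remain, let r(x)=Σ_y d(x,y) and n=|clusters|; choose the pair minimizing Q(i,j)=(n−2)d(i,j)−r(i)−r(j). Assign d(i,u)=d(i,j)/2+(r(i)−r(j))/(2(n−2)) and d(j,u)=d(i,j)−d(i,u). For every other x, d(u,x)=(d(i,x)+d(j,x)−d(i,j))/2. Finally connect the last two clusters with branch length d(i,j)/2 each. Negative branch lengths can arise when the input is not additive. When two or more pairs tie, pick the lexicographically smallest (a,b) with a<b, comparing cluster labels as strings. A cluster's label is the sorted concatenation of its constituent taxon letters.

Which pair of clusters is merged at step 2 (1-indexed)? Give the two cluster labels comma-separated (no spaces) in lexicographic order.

Q,V

step 1: merge (F,N) at d=2, Q=-256; branch lengths F→-8/5, N→18/5; new cluster FN
  updated: d(FN,I)=53/2, d(FN,K)=39/2, d(FN,Q)=36, d(FN,V)=22, d(FN,W)=22
step 2: merge (Q,V) at d=10, Q=-200; branch lengths Q→11, V→-1; new cluster QV
  updated: d(FN,QV)=24, d(I,QV)=45/2, d(K,QV)=25/2, d(QV,W)=31
step 3: merge (I,W) at d=13, Q=-132; branch lengths I→5, W→8; new cluster IW
  updated: d(FN,IW)=71/4, d(IW,K)=15, d(IW,QV)=81/4
step 4: merge (FN,IW) at d=71/4, Q=-315/4; branch lengths FN→175/16, IW→109/16; new cluster FINW
  updated: d(FINW,K)=67/8, d(FINW,QV)=53/4
step 5: merge (FINW,K) at d=67/8, Q=-273/8; branch lengths FINW→73/16, K→61/16; new cluster FIKNW
  updated: d(FIKNW,QV)=139/16
step 6: merge (FIKNW,QV) at d=139/16; branch lengths FIKNW→139/32, QV→139/32; new cluster FIKNQVW
final tree: ((((F:-8/5,N:18/5):175/16,(I:5,W:8):109/16):73/16,K:61/16):139/32,(Q:11,V:-1):139/32)
total length: 957/16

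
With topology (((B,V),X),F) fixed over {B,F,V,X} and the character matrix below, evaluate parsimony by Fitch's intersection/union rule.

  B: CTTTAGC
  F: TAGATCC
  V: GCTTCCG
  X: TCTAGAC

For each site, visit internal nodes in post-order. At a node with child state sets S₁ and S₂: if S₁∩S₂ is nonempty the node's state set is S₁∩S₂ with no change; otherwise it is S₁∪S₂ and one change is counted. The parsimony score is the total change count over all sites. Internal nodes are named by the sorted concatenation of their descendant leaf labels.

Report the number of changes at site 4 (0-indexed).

site 0, node BV: B={C} ∪ V={G} → {C,G} (+1)
site 0, node BVX: BV={C,G} ∪ X={T} → {C,G,T} (+1)
site 0, node BFVX: BVX={C,G,T} ∩ F={T} → {T} (+0)
site 1, node BV: B={T} ∪ V={C} → {C,T} (+1)
site 1, node BVX: BV={C,T} ∩ X={C} → {C} (+0)
site 1, node BFVX: BVX={C} ∪ F={A} → {A,C} (+1)
site 2, node BV: B={T} ∩ V={T} → {T} (+0)
site 2, node BVX: BV={T} ∩ X={T} → {T} (+0)
site 2, node BFVX: BVX={T} ∪ F={G} → {G,T} (+1)
site 3, node BV: B={T} ∩ V={T} → {T} (+0)
site 3, node BVX: BV={T} ∪ X={A} → {A,T} (+1)
site 3, node BFVX: BVX={A,T} ∩ F={A} → {A} (+0)
site 4, node BV: B={A} ∪ V={C} → {A,C} (+1)
site 4, node BVX: BV={A,C} ∪ X={G} → {A,C,G} (+1)
site 4, node BFVX: BVX={A,C,G} ∪ F={T} → {A,C,G,T} (+1)
site 5, node BV: B={G} ∪ V={C} → {C,G} (+1)
site 5, node BVX: BV={C,G} ∪ X={A} → {A,C,G} (+1)
site 5, node BFVX: BVX={A,C,G} ∩ F={C} → {C} (+0)
site 6, node BV: B={C} ∪ V={G} → {C,G} (+1)
site 6, node BVX: BV={C,G} ∩ X={C} → {C} (+0)
site 6, node BFVX: BVX={C} ∩ F={C} → {C} (+0)
per-site changes: [2, 2, 1, 1, 3, 2, 1]; total = 12

3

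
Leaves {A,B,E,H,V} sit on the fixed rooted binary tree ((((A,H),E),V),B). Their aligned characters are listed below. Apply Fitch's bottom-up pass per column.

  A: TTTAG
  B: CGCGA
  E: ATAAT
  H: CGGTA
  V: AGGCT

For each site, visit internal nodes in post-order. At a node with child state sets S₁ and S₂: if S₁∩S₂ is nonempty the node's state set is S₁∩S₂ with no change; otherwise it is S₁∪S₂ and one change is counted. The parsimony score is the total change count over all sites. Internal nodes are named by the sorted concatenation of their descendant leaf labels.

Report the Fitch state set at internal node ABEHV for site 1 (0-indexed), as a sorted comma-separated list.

[col 0] AH: children A:{T}, H:{C} ∪→ {C,T}; cost 1
[col 0] AEH: children AH:{C,T}, E:{A} ∪→ {A,C,T}; cost 1
[col 0] AEHV: children AEH:{A,C,T}, V:{A} ∩→ {A}; cost 0
[col 0] ABEHV: children AEHV:{A}, B:{C} ∪→ {A,C}; cost 1
[col 1] AH: children A:{T}, H:{G} ∪→ {G,T}; cost 1
[col 1] AEH: children AH:{G,T}, E:{T} ∩→ {T}; cost 0
[col 1] AEHV: children AEH:{T}, V:{G} ∪→ {G,T}; cost 1
[col 1] ABEHV: children AEHV:{G,T}, B:{G} ∩→ {G}; cost 0
[col 2] AH: children A:{T}, H:{G} ∪→ {G,T}; cost 1
[col 2] AEH: children AH:{G,T}, E:{A} ∪→ {A,G,T}; cost 1
[col 2] AEHV: children AEH:{A,G,T}, V:{G} ∩→ {G}; cost 0
[col 2] ABEHV: children AEHV:{G}, B:{C} ∪→ {C,G}; cost 1
[col 3] AH: children A:{A}, H:{T} ∪→ {A,T}; cost 1
[col 3] AEH: children AH:{A,T}, E:{A} ∩→ {A}; cost 0
[col 3] AEHV: children AEH:{A}, V:{C} ∪→ {A,C}; cost 1
[col 3] ABEHV: children AEHV:{A,C}, B:{G} ∪→ {A,C,G}; cost 1
[col 4] AH: children A:{G}, H:{A} ∪→ {A,G}; cost 1
[col 4] AEH: children AH:{A,G}, E:{T} ∪→ {A,G,T}; cost 1
[col 4] AEHV: children AEH:{A,G,T}, V:{T} ∩→ {T}; cost 0
[col 4] ABEHV: children AEHV:{T}, B:{A} ∪→ {A,T}; cost 1
per-site changes: [3, 2, 3, 3, 3]; total = 14

G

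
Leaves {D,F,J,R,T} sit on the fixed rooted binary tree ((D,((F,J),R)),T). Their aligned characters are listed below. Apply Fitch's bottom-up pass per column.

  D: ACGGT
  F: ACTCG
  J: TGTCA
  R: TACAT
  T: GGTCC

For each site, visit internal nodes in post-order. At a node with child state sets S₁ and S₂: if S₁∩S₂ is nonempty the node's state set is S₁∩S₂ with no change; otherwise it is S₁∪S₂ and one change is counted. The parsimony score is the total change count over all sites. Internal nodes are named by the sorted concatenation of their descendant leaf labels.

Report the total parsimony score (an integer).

site 0, node FJ: F={A} ∪ J={T} → {A,T} (+1)
site 0, node FJR: FJ={A,T} ∩ R={T} → {T} (+0)
site 0, node DFJR: D={A} ∪ FJR={T} → {A,T} (+1)
site 0, node DFJRT: DFJR={A,T} ∪ T={G} → {A,G,T} (+1)
site 1, node FJ: F={C} ∪ J={G} → {C,G} (+1)
site 1, node FJR: FJ={C,G} ∪ R={A} → {A,C,G} (+1)
site 1, node DFJR: D={C} ∩ FJR={A,C,G} → {C} (+0)
site 1, node DFJRT: DFJR={C} ∪ T={G} → {C,G} (+1)
site 2, node FJ: F={T} ∩ J={T} → {T} (+0)
site 2, node FJR: FJ={T} ∪ R={C} → {C,T} (+1)
site 2, node DFJR: D={G} ∪ FJR={C,T} → {C,G,T} (+1)
site 2, node DFJRT: DFJR={C,G,T} ∩ T={T} → {T} (+0)
site 3, node FJ: F={C} ∩ J={C} → {C} (+0)
site 3, node FJR: FJ={C} ∪ R={A} → {A,C} (+1)
site 3, node DFJR: D={G} ∪ FJR={A,C} → {A,C,G} (+1)
site 3, node DFJRT: DFJR={A,C,G} ∩ T={C} → {C} (+0)
site 4, node FJ: F={G} ∪ J={A} → {A,G} (+1)
site 4, node FJR: FJ={A,G} ∪ R={T} → {A,G,T} (+1)
site 4, node DFJR: D={T} ∩ FJR={A,G,T} → {T} (+0)
site 4, node DFJRT: DFJR={T} ∪ T={C} → {C,T} (+1)
per-site changes: [3, 3, 2, 2, 3]; total = 13

13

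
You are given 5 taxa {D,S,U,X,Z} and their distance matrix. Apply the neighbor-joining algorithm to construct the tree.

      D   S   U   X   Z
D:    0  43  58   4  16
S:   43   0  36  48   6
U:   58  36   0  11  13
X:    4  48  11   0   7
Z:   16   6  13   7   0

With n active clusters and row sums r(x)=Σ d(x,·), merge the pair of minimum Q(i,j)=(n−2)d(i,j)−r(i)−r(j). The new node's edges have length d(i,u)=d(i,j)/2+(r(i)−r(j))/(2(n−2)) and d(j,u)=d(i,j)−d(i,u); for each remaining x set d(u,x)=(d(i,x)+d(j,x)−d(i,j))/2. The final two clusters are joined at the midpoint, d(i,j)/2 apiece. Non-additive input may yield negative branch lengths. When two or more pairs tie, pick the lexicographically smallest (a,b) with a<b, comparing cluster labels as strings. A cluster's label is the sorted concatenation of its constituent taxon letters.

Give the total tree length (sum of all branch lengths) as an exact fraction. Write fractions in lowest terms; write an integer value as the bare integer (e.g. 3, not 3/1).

195/4

iteration 1: select D,X (d=4, Q=-179); attach at lengths (21/2, -13/2); label the merged cluster DX
  updated: d(DX,S)=87/2, d(DX,U)=65/2, d(DX,Z)=19/2
iteration 2: select DX,U (d=65/2, Q=-102); attach at lengths (69/4, 61/4); label the merged cluster DUX
  updated: d(DUX,S)=47/2, d(DUX,Z)=-5
iteration 3: select DUX,S (d=47/2, Q=-49/2); attach at lengths (25/4, 69/4); label the merged cluster DSUX
  updated: d(DSUX,Z)=-45/4
iteration 4: select DSUX,Z (d=-45/4); attach at lengths (-45/8, -45/8); label the merged cluster DSUXZ
final tree: ((((D:21/2,X:-13/2):69/4,U:61/4):25/4,S:69/4):-45/8,Z:-45/8)
total length: 195/4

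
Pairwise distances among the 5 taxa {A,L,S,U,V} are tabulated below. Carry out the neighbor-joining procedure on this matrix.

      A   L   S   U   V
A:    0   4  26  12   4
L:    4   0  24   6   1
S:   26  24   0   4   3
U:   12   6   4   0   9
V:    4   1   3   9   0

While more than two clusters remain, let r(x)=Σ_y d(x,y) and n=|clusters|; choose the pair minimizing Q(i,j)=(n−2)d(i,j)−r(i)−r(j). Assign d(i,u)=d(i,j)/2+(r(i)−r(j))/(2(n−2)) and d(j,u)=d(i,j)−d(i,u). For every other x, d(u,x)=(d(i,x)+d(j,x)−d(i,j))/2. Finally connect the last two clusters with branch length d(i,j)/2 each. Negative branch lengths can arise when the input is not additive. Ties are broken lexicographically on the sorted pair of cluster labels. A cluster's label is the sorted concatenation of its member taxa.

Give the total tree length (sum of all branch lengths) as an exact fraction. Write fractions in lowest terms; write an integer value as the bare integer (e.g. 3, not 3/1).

iteration 1: select S,U (d=4, Q=-76); attach at lengths (19/3, -7/3); label the merged cluster SU
  updated: d(A,SU)=17, d(L,SU)=13, d(SU,V)=4
iteration 2: select A,L (d=4, Q=-35); attach at lengths (15/4, 1/4); label the merged cluster AL
  updated: d(AL,SU)=13, d(AL,V)=1/2
iteration 3: select AL,SU (d=13, Q=-35/2); attach at lengths (19/4, 33/4); label the merged cluster ALSU
  updated: d(ALSU,V)=-17/4
iteration 4: select ALSU,V (d=-17/4); attach at lengths (-17/8, -17/8); label the merged cluster ALSUV
final tree: (((A:15/4,L:1/4):19/4,(S:19/3,U:-7/3):33/4):-17/8,V:-17/8)
total length: 67/4

67/4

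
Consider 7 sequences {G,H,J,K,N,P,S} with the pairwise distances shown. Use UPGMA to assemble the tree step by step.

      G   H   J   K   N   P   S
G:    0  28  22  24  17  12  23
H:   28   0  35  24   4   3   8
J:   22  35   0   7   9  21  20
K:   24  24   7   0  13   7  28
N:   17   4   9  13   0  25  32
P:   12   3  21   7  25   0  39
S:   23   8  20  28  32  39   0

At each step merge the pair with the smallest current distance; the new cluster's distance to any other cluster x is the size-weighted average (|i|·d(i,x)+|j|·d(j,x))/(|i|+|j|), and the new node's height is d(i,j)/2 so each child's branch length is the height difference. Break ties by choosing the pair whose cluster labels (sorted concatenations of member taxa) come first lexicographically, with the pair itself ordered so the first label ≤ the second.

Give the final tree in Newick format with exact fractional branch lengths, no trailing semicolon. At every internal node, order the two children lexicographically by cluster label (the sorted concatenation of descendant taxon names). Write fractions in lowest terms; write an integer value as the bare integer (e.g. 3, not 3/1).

((G:103/10,((H:3/2,P:3/2):49/6,((J:7/2,K:7/2):2,N:11/2):25/6):19/30):11/5,S:25/2)

step 1: merge (H,P) at d=3; branch lengths H→3/2, P→3/2; new cluster HP
  updated: d(G,HP)=20, d(HP,J)=28, d(HP,K)=31/2, d(HP,N)=29/2, d(HP,S)=47/2
step 2: merge (J,K) at d=7; branch lengths J→7/2, K→7/2; new cluster JK
  updated: d(G,JK)=23, d(HP,JK)=87/4, d(JK,N)=11, d(JK,S)=24
step 3: merge (JK,N) at d=11; branch lengths JK→2, N→11/2; new cluster JKN
  updated: d(G,JKN)=21, d(HP,JKN)=58/3, d(JKN,S)=80/3
step 4: merge (HP,JKN) at d=58/3; branch lengths HP→49/6, JKN→25/6; new cluster HJKNP
  updated: d(G,HJKNP)=103/5, d(HJKNP,S)=127/5
step 5: merge (G,HJKNP) at d=103/5; branch lengths G→103/10, HJKNP→19/30; new cluster GHJKNP
  updated: d(GHJKNP,S)=25
step 6: merge (GHJKNP,S) at d=25; branch lengths GHJKNP→11/5, S→25/2; new cluster GHJKNPS
final tree: ((G:103/10,((H:3/2,P:3/2):49/6,((J:7/2,K:7/2):2,N:11/2):25/6):19/30):11/5,S:25/2)
total length: 832/15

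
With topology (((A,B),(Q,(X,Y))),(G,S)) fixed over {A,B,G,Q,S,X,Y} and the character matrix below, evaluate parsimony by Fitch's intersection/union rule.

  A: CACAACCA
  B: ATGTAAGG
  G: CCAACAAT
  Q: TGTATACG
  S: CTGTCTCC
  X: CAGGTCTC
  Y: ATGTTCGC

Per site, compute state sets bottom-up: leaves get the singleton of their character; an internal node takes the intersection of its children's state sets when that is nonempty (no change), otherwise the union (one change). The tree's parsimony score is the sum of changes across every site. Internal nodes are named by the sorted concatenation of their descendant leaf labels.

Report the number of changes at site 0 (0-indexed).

site 0, node AB: A={C} ∪ B={A} → {A,C} (+1)
site 0, node XY: X={C} ∪ Y={A} → {A,C} (+1)
site 0, node QXY: Q={T} ∪ XY={A,C} → {A,C,T} (+1)
site 0, node ABQXY: AB={A,C} ∩ QXY={A,C,T} → {A,C} (+0)
site 0, node GS: G={C} ∩ S={C} → {C} (+0)
site 0, node ABGQSXY: ABQXY={A,C} ∩ GS={C} → {C} (+0)
site 1, node AB: A={A} ∪ B={T} → {A,T} (+1)
site 1, node XY: X={A} ∪ Y={T} → {A,T} (+1)
site 1, node QXY: Q={G} ∪ XY={A,T} → {A,G,T} (+1)
site 1, node ABQXY: AB={A,T} ∩ QXY={A,G,T} → {A,T} (+0)
site 1, node GS: G={C} ∪ S={T} → {C,T} (+1)
site 1, node ABGQSXY: ABQXY={A,T} ∩ GS={C,T} → {T} (+0)
site 2, node AB: A={C} ∪ B={G} → {C,G} (+1)
site 2, node XY: X={G} ∩ Y={G} → {G} (+0)
site 2, node QXY: Q={T} ∪ XY={G} → {G,T} (+1)
site 2, node ABQXY: AB={C,G} ∩ QXY={G,T} → {G} (+0)
site 2, node GS: G={A} ∪ S={G} → {A,G} (+1)
site 2, node ABGQSXY: ABQXY={G} ∩ GS={A,G} → {G} (+0)
site 3, node AB: A={A} ∪ B={T} → {A,T} (+1)
site 3, node XY: X={G} ∪ Y={T} → {G,T} (+1)
site 3, node QXY: Q={A} ∪ XY={G,T} → {A,G,T} (+1)
site 3, node ABQXY: AB={A,T} ∩ QXY={A,G,T} → {A,T} (+0)
site 3, node GS: G={A} ∪ S={T} → {A,T} (+1)
site 3, node ABGQSXY: ABQXY={A,T} ∩ GS={A,T} → {A,T} (+0)
site 4, node AB: A={A} ∩ B={A} → {A} (+0)
site 4, node XY: X={T} ∩ Y={T} → {T} (+0)
site 4, node QXY: Q={T} ∩ XY={T} → {T} (+0)
site 4, node ABQXY: AB={A} ∪ QXY={T} → {A,T} (+1)
site 4, node GS: G={C} ∩ S={C} → {C} (+0)
site 4, node ABGQSXY: ABQXY={A,T} ∪ GS={C} → {A,C,T} (+1)
site 5, node AB: A={C} ∪ B={A} → {A,C} (+1)
site 5, node XY: X={C} ∩ Y={C} → {C} (+0)
site 5, node QXY: Q={A} ∪ XY={C} → {A,C} (+1)
site 5, node ABQXY: AB={A,C} ∩ QXY={A,C} → {A,C} (+0)
site 5, node GS: G={A} ∪ S={T} → {A,T} (+1)
site 5, node ABGQSXY: ABQXY={A,C} ∩ GS={A,T} → {A} (+0)
site 6, node AB: A={C} ∪ B={G} → {C,G} (+1)
site 6, node XY: X={T} ∪ Y={G} → {G,T} (+1)
site 6, node QXY: Q={C} ∪ XY={G,T} → {C,G,T} (+1)
site 6, node ABQXY: AB={C,G} ∩ QXY={C,G,T} → {C,G} (+0)
site 6, node GS: G={A} ∪ S={C} → {A,C} (+1)
site 6, node ABGQSXY: ABQXY={C,G} ∩ GS={A,C} → {C} (+0)
site 7, node AB: A={A} ∪ B={G} → {A,G} (+1)
site 7, node XY: X={C} ∩ Y={C} → {C} (+0)
site 7, node QXY: Q={G} ∪ XY={C} → {C,G} (+1)
site 7, node ABQXY: AB={A,G} ∩ QXY={C,G} → {G} (+0)
site 7, node GS: G={T} ∪ S={C} → {C,T} (+1)
site 7, node ABGQSXY: ABQXY={G} ∪ GS={C,T} → {C,G,T} (+1)
per-site changes: [3, 4, 3, 4, 2, 3, 4, 4]; total = 27

3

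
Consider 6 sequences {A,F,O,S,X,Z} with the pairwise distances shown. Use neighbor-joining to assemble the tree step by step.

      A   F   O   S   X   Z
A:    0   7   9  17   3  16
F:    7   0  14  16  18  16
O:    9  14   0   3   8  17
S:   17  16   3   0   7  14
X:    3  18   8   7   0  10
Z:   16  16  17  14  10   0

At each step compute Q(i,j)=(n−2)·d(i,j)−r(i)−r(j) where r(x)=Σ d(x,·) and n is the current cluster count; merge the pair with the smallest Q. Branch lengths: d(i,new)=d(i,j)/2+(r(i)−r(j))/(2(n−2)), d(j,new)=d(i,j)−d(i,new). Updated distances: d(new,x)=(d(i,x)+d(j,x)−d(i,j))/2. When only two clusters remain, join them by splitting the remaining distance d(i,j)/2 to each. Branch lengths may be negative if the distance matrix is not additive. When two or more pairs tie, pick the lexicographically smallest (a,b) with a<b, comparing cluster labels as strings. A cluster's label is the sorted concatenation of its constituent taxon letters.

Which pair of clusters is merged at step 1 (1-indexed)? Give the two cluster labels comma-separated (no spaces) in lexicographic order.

step 1: merge (O,S) at d=3, Q=-96; branch lengths O→3/4, S→9/4; new cluster OS
  updated: d(A,OS)=23/2, d(F,OS)=27/2, d(OS,X)=6, d(OS,Z)=14
step 2: merge (A,F) at d=7, Q=-71; branch lengths A→2/3, F→19/3; new cluster AF
  updated: d(AF,OS)=9, d(AF,X)=7, d(AF,Z)=25/2
step 3: merge (AF,Z) at d=25/2, Q=-40; branch lengths AF→17/4, Z→33/4; new cluster AFZ
  updated: d(AFZ,OS)=21/4, d(AFZ,X)=9/4
step 4: merge (AFZ,OS) at d=21/4, Q=-27/2; branch lengths AFZ→3/4, OS→9/2; new cluster AFOSZ
  updated: d(AFOSZ,X)=3/2
step 5: merge (AFOSZ,X) at d=3/2; branch lengths AFOSZ→3/4, X→3/4; new cluster AFOSXZ
final tree: ((((A:2/3,F:19/3):17/4,Z:33/4):3/4,(O:3/4,S:9/4):9/2):3/4,X:3/4)
total length: 117/4

O,S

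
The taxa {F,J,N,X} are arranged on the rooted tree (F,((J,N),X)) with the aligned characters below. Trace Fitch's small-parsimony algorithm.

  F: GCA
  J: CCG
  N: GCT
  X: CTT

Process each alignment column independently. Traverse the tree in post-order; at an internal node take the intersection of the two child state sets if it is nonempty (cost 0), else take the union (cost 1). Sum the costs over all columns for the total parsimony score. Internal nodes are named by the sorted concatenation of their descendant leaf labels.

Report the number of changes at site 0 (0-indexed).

2

[col 0] JN: children J:{C}, N:{G} ∪→ {C,G}; cost 1
[col 0] JNX: children JN:{C,G}, X:{C} ∩→ {C}; cost 0
[col 0] FJNX: children F:{G}, JNX:{C} ∪→ {C,G}; cost 1
[col 1] JN: children J:{C}, N:{C} ∩→ {C}; cost 0
[col 1] JNX: children JN:{C}, X:{T} ∪→ {C,T}; cost 1
[col 1] FJNX: children F:{C}, JNX:{C,T} ∩→ {C}; cost 0
[col 2] JN: children J:{G}, N:{T} ∪→ {G,T}; cost 1
[col 2] JNX: children JN:{G,T}, X:{T} ∩→ {T}; cost 0
[col 2] FJNX: children F:{A}, JNX:{T} ∪→ {A,T}; cost 1
per-site changes: [2, 1, 2]; total = 5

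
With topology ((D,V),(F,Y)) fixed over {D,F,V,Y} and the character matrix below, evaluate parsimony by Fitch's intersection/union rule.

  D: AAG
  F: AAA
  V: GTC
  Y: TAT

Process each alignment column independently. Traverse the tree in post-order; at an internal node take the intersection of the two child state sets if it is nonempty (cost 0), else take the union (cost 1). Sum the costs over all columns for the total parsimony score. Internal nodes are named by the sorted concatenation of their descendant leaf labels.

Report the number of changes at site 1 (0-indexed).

DV@0: {A} ∪ {G} = {A,G} (union, +1)
FY@0: {A} ∪ {T} = {A,T} (union, +1)
DFVY@0: {A,G} ∩ {A,T} = {A} (intersection, +0)
DV@1: {A} ∪ {T} = {A,T} (union, +1)
FY@1: {A} ∩ {A} = {A} (intersection, +0)
DFVY@1: {A,T} ∩ {A} = {A} (intersection, +0)
DV@2: {G} ∪ {C} = {C,G} (union, +1)
FY@2: {A} ∪ {T} = {A,T} (union, +1)
DFVY@2: {C,G} ∪ {A,T} = {A,C,G,T} (union, +1)
per-site changes: [2, 1, 3]; total = 6

1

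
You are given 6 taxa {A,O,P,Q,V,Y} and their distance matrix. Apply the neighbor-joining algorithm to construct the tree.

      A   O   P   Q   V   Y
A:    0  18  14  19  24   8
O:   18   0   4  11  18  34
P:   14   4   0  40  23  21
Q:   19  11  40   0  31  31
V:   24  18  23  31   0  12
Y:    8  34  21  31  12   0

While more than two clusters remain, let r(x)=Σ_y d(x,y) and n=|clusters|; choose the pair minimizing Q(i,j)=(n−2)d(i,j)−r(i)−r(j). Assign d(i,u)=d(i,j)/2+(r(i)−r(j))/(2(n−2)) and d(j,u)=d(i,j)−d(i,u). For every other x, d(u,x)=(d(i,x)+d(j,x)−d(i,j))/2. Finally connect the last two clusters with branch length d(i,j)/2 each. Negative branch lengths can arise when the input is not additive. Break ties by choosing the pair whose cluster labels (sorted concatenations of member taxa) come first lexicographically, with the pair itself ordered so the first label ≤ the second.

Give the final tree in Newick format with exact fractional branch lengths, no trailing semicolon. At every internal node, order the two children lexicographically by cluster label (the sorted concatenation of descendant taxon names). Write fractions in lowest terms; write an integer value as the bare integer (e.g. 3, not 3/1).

iteration 1: select O,Q (d=11, Q=-173); attach at lengths (-3/8, 91/8); label the merged cluster OQ
  updated: d(A,OQ)=13, d(OQ,P)=33/2, d(OQ,V)=19, d(OQ,Y)=27
iteration 2: select V,Y (d=12, Q=-110); attach at lengths (23/3, 13/3); label the merged cluster VY
  updated: d(A,VY)=10, d(OQ,VY)=17, d(P,VY)=16
iteration 3: select A,VY (d=10, Q=-60); attach at lengths (7/2, 13/2); label the merged cluster AVY
  updated: d(AVY,OQ)=10, d(AVY,P)=10
iteration 4: select AVY,OQ (d=10, Q=-73/2); attach at lengths (7/4, 33/4); label the merged cluster AOQVY
  updated: d(AOQVY,P)=33/4
iteration 5: select AOQVY,P (d=33/4); attach at lengths (33/8, 33/8); label the merged cluster AOPQVY
final tree: (((A:7/2,(V:23/3,Y:13/3):13/2):7/4,(O:-3/8,Q:91/8):33/4):33/8,P:33/8)
total length: 205/4

(((A:7/2,(V:23/3,Y:13/3):13/2):7/4,(O:-3/8,Q:91/8):33/4):33/8,P:33/8)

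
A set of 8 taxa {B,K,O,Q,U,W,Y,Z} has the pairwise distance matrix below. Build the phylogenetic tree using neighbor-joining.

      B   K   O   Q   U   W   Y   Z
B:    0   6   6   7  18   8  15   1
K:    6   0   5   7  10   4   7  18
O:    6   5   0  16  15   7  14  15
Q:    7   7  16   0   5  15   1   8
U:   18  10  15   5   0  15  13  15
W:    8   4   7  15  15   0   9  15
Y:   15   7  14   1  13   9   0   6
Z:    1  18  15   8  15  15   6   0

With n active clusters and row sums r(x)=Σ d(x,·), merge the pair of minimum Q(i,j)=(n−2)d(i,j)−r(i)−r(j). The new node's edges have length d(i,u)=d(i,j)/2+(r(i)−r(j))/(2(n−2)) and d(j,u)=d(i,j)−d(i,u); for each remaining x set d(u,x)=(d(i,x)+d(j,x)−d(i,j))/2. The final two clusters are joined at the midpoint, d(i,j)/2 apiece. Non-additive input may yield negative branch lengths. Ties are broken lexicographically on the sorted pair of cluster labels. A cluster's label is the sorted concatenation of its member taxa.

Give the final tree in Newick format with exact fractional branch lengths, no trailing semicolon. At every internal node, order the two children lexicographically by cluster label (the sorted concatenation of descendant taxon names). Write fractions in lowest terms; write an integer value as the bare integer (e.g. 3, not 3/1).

(((((B:-11/12,Z:23/12):121/24,((Q:1/5,U:24/5):37/16,Y:35/16):53/24):99/32,O:125/32):3/32,K:33/32):95/64,W:95/64)

1. join B+Z (d=1, Q=-133) ⇒ BZ; edges |B|=-11/12, |Z|=23/12
  updated: d(BZ,K)=23/2, d(BZ,O)=10, d(BZ,Q)=7, d(BZ,U)=16, d(BZ,W)=11, d(BZ,Y)=10
2. join Q+U (d=5, Q=-100) ⇒ QU; edges |Q|=1/5, |U|=24/5
  updated: d(BZ,QU)=9, d(K,QU)=6, d(O,QU)=13, d(QU,W)=25/2, d(QU,Y)=9/2
3. join QU+Y (d=9/2, Q=-143/2) ⇒ QUY; edges |QU|=37/16, |Y|=35/16
  updated: d(BZ,QUY)=29/4, d(K,QUY)=17/4, d(O,QUY)=45/4, d(QUY,W)=17/2
4. join BZ+QUY (d=29/4, Q=-197/4) ⇒ BQUYZ; edges |BZ|=121/24, |QUY|=53/24
  updated: d(BQUYZ,K)=17/4, d(BQUYZ,O)=7, d(BQUYZ,W)=49/8
5. join BQUYZ+O (d=7, Q=-179/8) ⇒ BOQUYZ; edges |BQUYZ|=99/32, |O|=125/32
  updated: d(BOQUYZ,K)=9/8, d(BOQUYZ,W)=49/16
6. join BOQUYZ+K (d=9/8, Q=-131/16) ⇒ BKOQUYZ; edges |BOQUYZ|=3/32, |K|=33/32
  updated: d(BKOQUYZ,W)=95/32
7. join BKOQUYZ+W (d=95/32) ⇒ BKOQUWYZ; edges |BKOQUYZ|=95/64, |W|=95/64
final tree: (((((B:-11/12,Z:23/12):121/24,((Q:1/5,U:24/5):37/16,Y:35/16):53/24):99/32,O:125/32):3/32,K:33/32):95/64,W:95/64)
total length: 923/32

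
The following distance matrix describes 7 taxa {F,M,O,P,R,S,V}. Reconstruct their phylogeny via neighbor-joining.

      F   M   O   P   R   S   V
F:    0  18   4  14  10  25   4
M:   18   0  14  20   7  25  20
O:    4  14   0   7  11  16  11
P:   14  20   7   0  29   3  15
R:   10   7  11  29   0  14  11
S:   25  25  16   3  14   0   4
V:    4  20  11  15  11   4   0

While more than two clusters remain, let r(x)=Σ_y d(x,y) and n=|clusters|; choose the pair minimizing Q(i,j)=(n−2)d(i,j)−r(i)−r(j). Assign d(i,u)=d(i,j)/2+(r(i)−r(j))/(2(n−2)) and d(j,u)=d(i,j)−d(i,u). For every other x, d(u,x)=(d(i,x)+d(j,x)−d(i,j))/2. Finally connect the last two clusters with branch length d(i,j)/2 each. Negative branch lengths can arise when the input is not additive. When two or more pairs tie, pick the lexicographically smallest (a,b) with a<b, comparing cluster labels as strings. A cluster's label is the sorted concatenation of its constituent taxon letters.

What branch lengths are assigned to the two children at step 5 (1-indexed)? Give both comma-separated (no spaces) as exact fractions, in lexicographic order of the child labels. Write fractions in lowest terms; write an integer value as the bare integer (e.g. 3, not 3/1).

1. join P+S (d=3, Q=-160) ⇒ PS; edges |P|=8/5, |S|=7/5
  updated: d(F,PS)=18, d(M,PS)=21, d(O,PS)=10, d(PS,R)=20, d(PS,V)=8
2. join M+R (d=7, Q=-111) ⇒ MR; edges |M|=49/8, |R|=7/8
  updated: d(F,MR)=21/2, d(MR,O)=9, d(MR,PS)=17, d(MR,V)=12
3. join PS+V (d=8, Q=-64) ⇒ PSV; edges |PS|=7, |V|=1
  updated: d(F,PSV)=7, d(MR,PSV)=21/2, d(O,PSV)=13/2
4. join F+O (d=4, Q=-33) ⇒ FO; edges |F|=5/2, |O|=3/2
  updated: d(FO,MR)=31/4, d(FO,PSV)=19/4
5. join FO+MR (d=31/4, Q=-23) ⇒ FMOR; edges |FO|=1, |MR|=27/4
  updated: d(FMOR,PSV)=15/4
6. join FMOR+PSV (d=15/4) ⇒ FMOPRSV; edges |FMOR|=15/8, |PSV|=15/8
final tree: (((F:5/2,O:3/2):1,(M:49/8,R:7/8):27/4):15/8,((P:8/5,S:7/5):7,V:1):15/8)
total length: 67/2

1,27/4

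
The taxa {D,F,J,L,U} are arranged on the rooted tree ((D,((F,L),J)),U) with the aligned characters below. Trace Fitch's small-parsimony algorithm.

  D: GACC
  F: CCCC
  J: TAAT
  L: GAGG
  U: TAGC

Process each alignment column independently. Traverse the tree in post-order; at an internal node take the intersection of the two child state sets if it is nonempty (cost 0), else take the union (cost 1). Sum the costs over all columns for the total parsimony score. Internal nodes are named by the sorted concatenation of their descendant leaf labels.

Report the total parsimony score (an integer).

site 0, node FL: F={C} ∪ L={G} → {C,G} (+1)
site 0, node FJL: FL={C,G} ∪ J={T} → {C,G,T} (+1)
site 0, node DFJL: D={G} ∩ FJL={C,G,T} → {G} (+0)
site 0, node DFJLU: DFJL={G} ∪ U={T} → {G,T} (+1)
site 1, node FL: F={C} ∪ L={A} → {A,C} (+1)
site 1, node FJL: FL={A,C} ∩ J={A} → {A} (+0)
site 1, node DFJL: D={A} ∩ FJL={A} → {A} (+0)
site 1, node DFJLU: DFJL={A} ∩ U={A} → {A} (+0)
site 2, node FL: F={C} ∪ L={G} → {C,G} (+1)
site 2, node FJL: FL={C,G} ∪ J={A} → {A,C,G} (+1)
site 2, node DFJL: D={C} ∩ FJL={A,C,G} → {C} (+0)
site 2, node DFJLU: DFJL={C} ∪ U={G} → {C,G} (+1)
site 3, node FL: F={C} ∪ L={G} → {C,G} (+1)
site 3, node FJL: FL={C,G} ∪ J={T} → {C,G,T} (+1)
site 3, node DFJL: D={C} ∩ FJL={C,G,T} → {C} (+0)
site 3, node DFJLU: DFJL={C} ∩ U={C} → {C} (+0)
per-site changes: [3, 1, 3, 2]; total = 9

9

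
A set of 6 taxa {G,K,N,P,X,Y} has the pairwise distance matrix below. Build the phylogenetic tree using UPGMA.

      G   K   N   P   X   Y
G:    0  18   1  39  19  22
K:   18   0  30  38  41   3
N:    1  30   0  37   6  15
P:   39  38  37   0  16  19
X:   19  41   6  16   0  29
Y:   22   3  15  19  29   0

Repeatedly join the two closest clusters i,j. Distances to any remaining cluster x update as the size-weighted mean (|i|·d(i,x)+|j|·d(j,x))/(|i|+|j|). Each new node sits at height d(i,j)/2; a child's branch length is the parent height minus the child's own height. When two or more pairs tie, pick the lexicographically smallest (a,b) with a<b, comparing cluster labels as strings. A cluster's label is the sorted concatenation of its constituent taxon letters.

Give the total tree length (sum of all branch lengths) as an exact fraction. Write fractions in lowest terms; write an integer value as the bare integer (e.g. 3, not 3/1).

1529/30

step 1: merge (G,N) at d=1; branch lengths G→1/2, N→1/2; new cluster GN
  updated: d(GN,K)=24, d(GN,P)=38, d(GN,X)=25/2, d(GN,Y)=37/2
step 2: merge (K,Y) at d=3; branch lengths K→3/2, Y→3/2; new cluster KY
  updated: d(GN,KY)=85/4, d(KY,P)=57/2, d(KY,X)=35
step 3: merge (GN,X) at d=25/2; branch lengths GN→23/4, X→25/4; new cluster GNX
  updated: d(GNX,KY)=155/6, d(GNX,P)=92/3
step 4: merge (GNX,KY) at d=155/6; branch lengths GNX→20/3, KY→137/12; new cluster GKNXY
  updated: d(GKNXY,P)=149/5
step 5: merge (GKNXY,P) at d=149/5; branch lengths GKNXY→119/60, P→149/10; new cluster GKNPXY
final tree: ((((G:1/2,N:1/2):23/4,X:25/4):20/3,(K:3/2,Y:3/2):137/12):119/60,P:149/10)
total length: 1529/30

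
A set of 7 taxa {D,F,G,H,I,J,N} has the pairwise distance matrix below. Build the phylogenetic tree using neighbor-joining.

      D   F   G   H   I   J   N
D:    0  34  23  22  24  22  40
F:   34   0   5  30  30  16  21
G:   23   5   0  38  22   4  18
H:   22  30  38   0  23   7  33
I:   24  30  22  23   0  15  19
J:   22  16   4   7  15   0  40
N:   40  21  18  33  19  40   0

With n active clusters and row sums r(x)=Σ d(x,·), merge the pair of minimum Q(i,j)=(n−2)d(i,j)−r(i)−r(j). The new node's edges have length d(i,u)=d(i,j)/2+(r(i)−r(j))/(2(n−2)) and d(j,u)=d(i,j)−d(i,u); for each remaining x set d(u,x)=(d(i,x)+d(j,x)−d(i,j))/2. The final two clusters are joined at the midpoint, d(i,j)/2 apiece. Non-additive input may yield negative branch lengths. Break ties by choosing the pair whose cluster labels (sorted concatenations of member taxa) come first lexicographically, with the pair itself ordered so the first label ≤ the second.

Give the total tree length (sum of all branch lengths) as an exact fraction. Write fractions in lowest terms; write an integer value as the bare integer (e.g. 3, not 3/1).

517/8

iteration 1: select H,J (d=7, Q=-222); attach at lengths (42/5, -7/5); label the merged cluster HJ
  updated: d(D,HJ)=37/2, d(F,HJ)=39/2, d(G,HJ)=35/2, d(HJ,I)=31/2, d(HJ,N)=33
iteration 2: select F,G (d=5, Q=-175); attach at lengths (11/2, -1/2); label the merged cluster FG
  updated: d(D,FG)=26, d(FG,HJ)=16, d(FG,I)=47/2, d(FG,N)=17
iteration 3: select FG,N (d=17, Q=-281/2); attach at lengths (49/12, 155/12); label the merged cluster FGN
  updated: d(D,FGN)=49/2, d(FGN,HJ)=16, d(FGN,I)=51/4
iteration 4: select D,HJ (d=37/2, Q=-80); attach at lengths (27/2, 5); label the merged cluster DHJ
  updated: d(DHJ,FGN)=11, d(DHJ,I)=21/2
iteration 5: select DHJ,FGN (d=11, Q=-137/4); attach at lengths (35/8, 53/8); label the merged cluster DFGHJN
  updated: d(DFGHJN,I)=49/8
iteration 6: select DFGHJN,I (d=49/8); attach at lengths (49/16, 49/16); label the merged cluster DFGHIJN
final tree: (((D:27/2,(H:42/5,J:-7/5):5):35/8,((F:11/2,G:-1/2):49/12,N:155/12):53/8):49/16,I:49/16)
total length: 517/8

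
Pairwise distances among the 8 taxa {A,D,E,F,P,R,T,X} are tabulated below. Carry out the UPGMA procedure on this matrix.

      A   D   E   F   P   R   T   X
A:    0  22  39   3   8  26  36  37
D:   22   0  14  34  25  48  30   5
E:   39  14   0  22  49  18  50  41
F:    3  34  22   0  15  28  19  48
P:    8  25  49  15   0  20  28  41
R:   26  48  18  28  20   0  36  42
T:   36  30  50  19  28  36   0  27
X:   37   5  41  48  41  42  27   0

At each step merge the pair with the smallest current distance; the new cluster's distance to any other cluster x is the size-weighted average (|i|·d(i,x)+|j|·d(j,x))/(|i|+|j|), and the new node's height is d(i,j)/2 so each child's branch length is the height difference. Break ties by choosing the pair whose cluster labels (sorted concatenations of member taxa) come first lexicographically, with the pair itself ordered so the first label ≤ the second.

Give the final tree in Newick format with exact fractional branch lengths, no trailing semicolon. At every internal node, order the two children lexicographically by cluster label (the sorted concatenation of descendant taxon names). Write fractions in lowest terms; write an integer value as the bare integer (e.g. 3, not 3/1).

(((((A:3/2,F:3/2):17/4,P:23/4):97/12,T:83/6):8/3,(D:5/2,X:5/2):14):19/24,(E:9,R:9):199/24)

step 1: merge (A,F) at d=3; branch lengths A→3/2, F→3/2; new cluster AF
  updated: d(AF,D)=28, d(AF,E)=61/2, d(AF,P)=23/2, d(AF,R)=27, d(AF,T)=55/2, d(AF,X)=85/2
step 2: merge (D,X) at d=5; branch lengths D→5/2, X→5/2; new cluster DX
  updated: d(AF,DX)=141/4, d(DX,E)=55/2, d(DX,P)=33, d(DX,R)=45, d(DX,T)=57/2
step 3: merge (AF,P) at d=23/2; branch lengths AF→17/4, P→23/4; new cluster AFP
  updated: d(AFP,DX)=69/2, d(AFP,E)=110/3, d(AFP,R)=74/3, d(AFP,T)=83/3
step 4: merge (E,R) at d=18; branch lengths E→9, R→9; new cluster ER
  updated: d(AFP,ER)=92/3, d(DX,ER)=145/4, d(ER,T)=43
step 5: merge (AFP,T) at d=83/3; branch lengths AFP→97/12, T→83/6; new cluster AFPT
  updated: d(AFPT,DX)=33, d(AFPT,ER)=135/4
step 6: merge (AFPT,DX) at d=33; branch lengths AFPT→8/3, DX→14; new cluster ADFPTX
  updated: d(ADFPTX,ER)=415/12
step 7: merge (ADFPTX,ER) at d=415/12; branch lengths ADFPTX→19/24, ER→199/24; new cluster ADEFPRTX
final tree: (((((A:3/2,F:3/2):17/4,P:23/4):97/12,T:83/6):8/3,(D:5/2,X:5/2):14):19/24,(E:9,R:9):199/24)
total length: 251/3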